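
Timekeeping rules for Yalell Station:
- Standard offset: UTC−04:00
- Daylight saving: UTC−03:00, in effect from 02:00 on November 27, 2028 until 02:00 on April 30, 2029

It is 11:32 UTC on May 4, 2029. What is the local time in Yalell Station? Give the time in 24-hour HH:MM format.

At the standard offset (UTC−04:00), 11:32 UTC − 4h = 07:32 Yalell Station standard time.
The standard-time date in Yalell Station, May 4, 2029, is outside the daylight-saving period (27 November 2028 – 30 April 2029), so Yalell Station is on standard time, UTC−04:00.
11:32 UTC − 4h = 07:32 local.

07:32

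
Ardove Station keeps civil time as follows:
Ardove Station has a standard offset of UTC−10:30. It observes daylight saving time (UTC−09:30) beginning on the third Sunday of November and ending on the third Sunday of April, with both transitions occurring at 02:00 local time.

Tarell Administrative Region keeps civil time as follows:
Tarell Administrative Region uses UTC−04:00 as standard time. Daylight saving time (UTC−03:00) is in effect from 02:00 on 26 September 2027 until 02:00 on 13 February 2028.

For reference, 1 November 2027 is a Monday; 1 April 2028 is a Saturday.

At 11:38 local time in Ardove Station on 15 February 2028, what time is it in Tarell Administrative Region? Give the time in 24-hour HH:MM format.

17:08

1 November 2027 is a Monday, so the first Sunday is November 7 and the third is November 21.
1 April 2028 is a Saturday, so the first Sunday is April 2 and the third is April 16.
15 February 2028 lies within the daylight-saving period (21 November 2027 – 16 April 2028), so Ardove Station is on daylight time, UTC−09:30.
11:38 Ardove Station + 9h30m = 21:08 UTC.
At the standard offset (UTC−04:00), 21:08 UTC − 4h = 17:08 Tarell Administrative Region standard time.
The standard-time date in Tarell Administrative Region, 15 February 2028, does not fall between 26 September 2027 and 13 February 2028, so daylight saving is not in effect and Tarell Administrative Region is at UTC−04:00.
21:08 UTC − 4h = 17:08 Tarell Administrative Region.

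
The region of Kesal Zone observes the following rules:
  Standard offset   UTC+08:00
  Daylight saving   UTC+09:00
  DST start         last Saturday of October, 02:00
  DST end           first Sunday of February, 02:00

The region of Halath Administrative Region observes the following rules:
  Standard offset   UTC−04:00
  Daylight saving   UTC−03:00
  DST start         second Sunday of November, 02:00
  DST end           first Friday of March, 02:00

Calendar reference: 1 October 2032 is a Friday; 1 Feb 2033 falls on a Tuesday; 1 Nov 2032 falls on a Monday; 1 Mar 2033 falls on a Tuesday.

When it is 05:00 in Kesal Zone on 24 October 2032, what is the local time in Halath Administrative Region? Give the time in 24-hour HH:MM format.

17:00

1 October 2032 is a Friday, so Saturdays fall on 2, 9, 16, 23, 30; the last is October 30.
1 February 2033 is a Tuesday, so the first Sunday is February 6.
24 October 2032 does not fall between 30 October 2032 and 6 February 2033, so daylight saving is not in effect and Kesal Zone is at UTC+08:00.
05:00 Kesal Zone − 8h = 21:00 UTC (rolling into the previous day, 23 October 2032).
1 November 2032 is a Monday, so the first Sunday is November 7 and the second is November 14.
1 March 2033 is a Tuesday, so the first Friday is March 4.
At the standard offset (UTC−04:00), 21:00 UTC − 4h = 17:00 Halath Administrative Region standard time.
The standard-time date in Halath Administrative Region, 23 October 2032, does not fall between 14 November 2032 and 4 March 2033, so daylight saving is not in effect and Halath Administrative Region is at UTC−04:00.
21:00 UTC − 4h = 17:00 Halath Administrative Region.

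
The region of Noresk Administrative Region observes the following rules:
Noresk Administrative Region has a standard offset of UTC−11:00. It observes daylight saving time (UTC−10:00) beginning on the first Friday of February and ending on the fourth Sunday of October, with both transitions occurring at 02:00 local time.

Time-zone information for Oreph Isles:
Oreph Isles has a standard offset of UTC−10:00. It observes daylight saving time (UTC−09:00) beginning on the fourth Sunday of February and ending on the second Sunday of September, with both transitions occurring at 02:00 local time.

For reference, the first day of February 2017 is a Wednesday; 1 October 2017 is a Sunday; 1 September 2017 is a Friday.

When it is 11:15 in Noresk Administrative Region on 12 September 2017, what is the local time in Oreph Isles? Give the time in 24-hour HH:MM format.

11:15

1 February 2017 is a Wednesday, so the first Friday is February 3.
1 October 2017 is a Sunday, so the first Sunday is October 1 and the fourth is October 22.
12 September 2017 falls between 3 February and 22 October, so daylight saving is in effect and Noresk Administrative Region is at UTC−10:00.
11:15 Noresk Administrative Region + 10h = 21:15 UTC.
1 February 2017 is a Wednesday, so the first Sunday is February 5 and the fourth is February 26.
1 September 2017 is a Friday, so the first Sunday is September 3 and the second is September 10.
At the standard offset (UTC−10:00), 21:15 UTC − 10h = 11:15 Oreph Isles standard time.
The standard-time date in Oreph Isles, 12 September 2017, does not fall between 26 February and 10 September, so daylight saving is not in effect and Oreph Isles is at UTC−10:00.
21:15 UTC − 10h = 11:15 Oreph Isles.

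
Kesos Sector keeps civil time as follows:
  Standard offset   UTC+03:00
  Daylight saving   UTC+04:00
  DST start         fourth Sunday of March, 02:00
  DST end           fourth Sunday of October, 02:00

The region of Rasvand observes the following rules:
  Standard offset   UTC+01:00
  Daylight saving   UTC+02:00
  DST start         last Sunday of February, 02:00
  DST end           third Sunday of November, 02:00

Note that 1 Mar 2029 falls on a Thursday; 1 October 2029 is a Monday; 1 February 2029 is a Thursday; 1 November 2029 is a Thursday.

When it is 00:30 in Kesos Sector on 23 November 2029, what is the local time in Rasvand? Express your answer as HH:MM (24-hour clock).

1 March 2029 is a Thursday, so the first Sunday is March 4 and the fourth is March 25.
1 October 2029 is a Monday, so the first Sunday is October 7 and the fourth is October 28.
23 November 2029 is outside the daylight-saving period (25 March – 28 October), so Kesos Sector is on standard time, UTC+03:00.
00:30 Kesos Sector − 3h = 21:30 UTC (rolling into the previous day, 22 November 2029).
1 February 2029 is a Thursday, so Sundays fall on 4, 11, 18, 25; the last is February 25.
1 November 2029 is a Thursday, so the first Sunday is November 4 and the third is November 18.
At the standard offset (UTC+01:00), 21:30 UTC + 1h = 22:30 Rasvand standard time.
The standard-time date in Rasvand, 22 November 2029, is outside the daylight-saving period (25 February – 18 November), so Rasvand is on standard time, UTC+01:00.
21:30 UTC + 1h = 22:30 Rasvand.

22:30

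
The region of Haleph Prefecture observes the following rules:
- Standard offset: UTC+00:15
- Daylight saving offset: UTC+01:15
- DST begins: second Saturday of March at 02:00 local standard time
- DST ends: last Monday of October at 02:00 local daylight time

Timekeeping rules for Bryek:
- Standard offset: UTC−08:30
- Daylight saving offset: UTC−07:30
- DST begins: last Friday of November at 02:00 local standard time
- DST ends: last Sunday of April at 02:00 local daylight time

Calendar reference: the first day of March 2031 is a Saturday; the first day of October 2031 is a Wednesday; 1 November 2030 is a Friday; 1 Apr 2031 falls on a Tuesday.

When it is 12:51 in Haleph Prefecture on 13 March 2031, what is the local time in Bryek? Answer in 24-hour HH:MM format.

04:06

1 March 2031 is a Saturday, so the first Saturday is March 1 and the second is March 8.
1 October 2031 is a Wednesday, so Mondays fall on 6, 13, 20, 27; the last is October 27.
13 March 2031 falls between 8 March and 27 October, so daylight saving is in effect and Haleph Prefecture is at UTC+01:15.
12:51 Haleph Prefecture − 1h15m = 11:36 UTC.
1 November 2030 is a Friday, so Fridays fall on 1, 8, 15, 22, 29; the last is November 29.
1 April 2031 is a Tuesday, so Sundays fall on 6, 13, 20, 27; the last is April 27.
At the standard offset (UTC−08:30), 11:36 UTC − 8h30m = 03:06 Bryek standard time.
The standard-time date in Bryek, 13 March 2031, falls between 29 November 2030 and 27 April 2031, so daylight saving is in effect and Bryek is at UTC−07:30.
11:36 UTC − 7h30m = 04:06 Bryek.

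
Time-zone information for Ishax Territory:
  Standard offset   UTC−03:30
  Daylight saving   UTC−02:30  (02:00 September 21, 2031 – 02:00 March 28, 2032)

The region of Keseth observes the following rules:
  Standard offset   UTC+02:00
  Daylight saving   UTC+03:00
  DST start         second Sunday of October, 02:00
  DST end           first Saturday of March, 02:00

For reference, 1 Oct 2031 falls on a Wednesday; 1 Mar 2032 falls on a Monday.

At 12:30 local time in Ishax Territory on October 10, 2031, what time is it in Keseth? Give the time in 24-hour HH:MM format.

17:00

Daylight saving runs 21 September 2031 – 28 March 2032; October 10, 2031 is inside that window, so Ishax Territory is at UTC−02:30.
12:30 Ishax Territory + 2h30m = 15:00 UTC.
1 October 2031 is a Wednesday, so the first Sunday is October 5 and the second is October 12.
1 March 2032 is a Monday, so the first Saturday is March 6.
At the standard offset (UTC+02:00), 15:00 UTC + 2h = 17:00 Keseth standard time.
The standard-time date in Keseth, October 10, 2031, is outside the daylight-saving period (12 October 2031 – 6 March 2032), so Keseth is on standard time, UTC+02:00.
15:00 UTC + 2h = 17:00 Keseth.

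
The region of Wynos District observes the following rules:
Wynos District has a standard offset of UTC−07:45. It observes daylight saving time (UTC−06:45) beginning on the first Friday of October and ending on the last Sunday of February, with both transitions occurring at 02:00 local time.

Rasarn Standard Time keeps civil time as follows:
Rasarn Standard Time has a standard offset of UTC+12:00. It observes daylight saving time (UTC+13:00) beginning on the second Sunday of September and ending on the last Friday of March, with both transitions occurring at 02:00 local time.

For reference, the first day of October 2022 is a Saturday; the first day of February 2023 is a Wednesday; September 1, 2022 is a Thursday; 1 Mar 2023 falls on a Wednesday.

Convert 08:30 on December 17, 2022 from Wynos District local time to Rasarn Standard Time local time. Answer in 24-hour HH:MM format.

1 October 2022 is a Saturday, so the first Friday is October 7.
1 February 2023 is a Wednesday, so Sundays fall on 5, 12, 19, 26; the last is February 26.
December 17, 2022 falls between 7 October 2022 and 26 February 2023, so daylight saving is in effect and Wynos District is at UTC−06:45.
08:30 Wynos District + 6h45m = 15:15 UTC.
1 September 2022 is a Thursday, so the first Sunday is September 4 and the second is September 11.
1 March 2023 is a Wednesday, so Fridays fall on 3, 10, 17, 24, 31; the last is March 31.
At the standard offset (UTC+12:00), 15:15 UTC + 12h = 03:15 Rasarn Standard Time standard time (rolling into the next day, 18 December 2022).
The standard-time date in Rasarn Standard Time, December 18, 2022, lies within the daylight-saving period (11 September 2022 – 31 March 2023), so Rasarn Standard Time is on daylight time, UTC+13:00.
15:15 UTC + 13h = 04:15 Rasarn Standard Time (rolling into the next day, 18 December 2022).

04:15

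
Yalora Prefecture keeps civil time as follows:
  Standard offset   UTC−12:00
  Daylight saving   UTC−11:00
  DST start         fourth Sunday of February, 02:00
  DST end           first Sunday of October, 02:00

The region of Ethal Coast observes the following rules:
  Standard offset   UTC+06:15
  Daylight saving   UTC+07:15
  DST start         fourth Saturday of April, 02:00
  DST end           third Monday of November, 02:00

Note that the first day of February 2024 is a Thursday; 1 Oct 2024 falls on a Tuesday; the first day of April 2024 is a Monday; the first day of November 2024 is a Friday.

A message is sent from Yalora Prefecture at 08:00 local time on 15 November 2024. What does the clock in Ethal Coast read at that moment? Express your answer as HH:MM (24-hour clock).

03:15

1 February 2024 is a Thursday, so the first Sunday is February 4 and the fourth is February 25.
1 October 2024 is a Tuesday, so the first Sunday is October 6.
Daylight saving runs 25 February – 6 October; 15 November 2024 is outside that window, so Yalora Prefecture is on standard time at UTC−12:00.
08:00 Yalora Prefecture + 12h = 20:00 UTC.
1 April 2024 is a Monday, so the first Saturday is April 6 and the fourth is April 27.
1 November 2024 is a Friday, so the first Monday is November 4 and the third is November 18.
At the standard offset (UTC+06:15), 20:00 UTC + 6h15m = 02:15 Ethal Coast standard time (rolling into the next day, 16 November 2024).
The standard-time date in Ethal Coast, 16 November 2024, falls between 27 April and 18 November, so daylight saving is in effect and Ethal Coast is at UTC+07:15.
20:00 UTC + 7h15m = 03:15 Ethal Coast (rolling into the next day, 16 November 2024).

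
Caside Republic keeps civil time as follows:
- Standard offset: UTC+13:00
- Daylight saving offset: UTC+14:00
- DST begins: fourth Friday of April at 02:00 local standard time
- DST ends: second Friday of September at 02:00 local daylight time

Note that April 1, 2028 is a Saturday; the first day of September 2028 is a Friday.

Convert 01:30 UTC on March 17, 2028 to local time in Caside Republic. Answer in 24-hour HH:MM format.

1 April 2028 is a Saturday, so the first Friday is April 7 and the fourth is April 28.
1 September 2028 is a Friday, so the first Friday is September 1 and the second is September 8.
At the standard offset (UTC+13:00), 01:30 UTC + 13h = 14:30 Caside Republic standard time.
Daylight saving runs 28 April – 8 September; the standard-time date in Caside Republic, March 17, 2028, is outside that window, so Caside Republic is on standard time at UTC+13:00.
01:30 UTC + 13h = 14:30 local.

14:30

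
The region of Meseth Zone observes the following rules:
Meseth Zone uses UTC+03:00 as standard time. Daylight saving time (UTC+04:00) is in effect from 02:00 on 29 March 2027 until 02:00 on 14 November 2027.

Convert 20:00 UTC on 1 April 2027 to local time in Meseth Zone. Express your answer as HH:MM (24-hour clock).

At the standard offset (UTC+03:00), 20:00 UTC + 3h = 23:00 Meseth Zone standard time.
Daylight saving runs 29 March – 14 November; the standard-time date in Meseth Zone, 1 April 2027, is inside that window, so Meseth Zone is at UTC+04:00.
20:00 UTC + 4h = 00:00 local (rolling into the next day, 2 April 2027).

00:00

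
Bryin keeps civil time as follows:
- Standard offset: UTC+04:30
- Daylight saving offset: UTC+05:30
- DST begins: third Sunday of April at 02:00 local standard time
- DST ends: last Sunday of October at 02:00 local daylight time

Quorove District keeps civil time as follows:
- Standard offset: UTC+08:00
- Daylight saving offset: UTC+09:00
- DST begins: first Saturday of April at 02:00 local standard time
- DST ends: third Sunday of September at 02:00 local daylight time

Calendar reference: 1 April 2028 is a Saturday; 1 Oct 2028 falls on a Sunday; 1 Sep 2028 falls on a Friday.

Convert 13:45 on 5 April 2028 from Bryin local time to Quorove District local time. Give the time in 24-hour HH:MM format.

18:15

1 April 2028 is a Saturday, so the first Sunday is April 2 and the third is April 16.
1 October 2028 is a Sunday, so Sundays fall on 1, 8, 15, 22, 29; the last is October 29.
5 April 2028 is outside the daylight-saving period (16 April – 29 October), so Bryin is on standard time, UTC+04:30.
13:45 Bryin − 4h30m = 09:15 UTC.
1 April 2028 is a Saturday, so the first Saturday is April 1.
1 September 2028 is a Friday, so the first Sunday is September 3 and the third is September 17.
At the standard offset (UTC+08:00), 09:15 UTC + 8h = 17:15 Quorove District standard time.
Daylight saving runs 1 April – 17 September; the standard-time date in Quorove District, 5 April 2028, is inside that window, so Quorove District is at UTC+09:00.
09:15 UTC + 9h = 18:15 Quorove District.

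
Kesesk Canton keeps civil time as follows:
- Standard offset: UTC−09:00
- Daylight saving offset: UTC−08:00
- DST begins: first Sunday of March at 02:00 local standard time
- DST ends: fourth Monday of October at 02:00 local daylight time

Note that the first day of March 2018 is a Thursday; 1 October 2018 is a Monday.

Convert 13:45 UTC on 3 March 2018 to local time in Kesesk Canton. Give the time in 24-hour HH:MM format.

04:45

1 March 2018 is a Thursday, so the first Sunday is March 4.
1 October 2018 is a Monday, so the first Monday is October 1 and the fourth is October 22.
At the standard offset (UTC−09:00), 13:45 UTC − 9h = 04:45 Kesesk Canton standard time.
Daylight saving runs 4 March – 22 October; the standard-time date in Kesesk Canton, 3 March 2018, is outside that window, so Kesesk Canton is on standard time at UTC−09:00.
13:45 UTC − 9h = 04:45 local.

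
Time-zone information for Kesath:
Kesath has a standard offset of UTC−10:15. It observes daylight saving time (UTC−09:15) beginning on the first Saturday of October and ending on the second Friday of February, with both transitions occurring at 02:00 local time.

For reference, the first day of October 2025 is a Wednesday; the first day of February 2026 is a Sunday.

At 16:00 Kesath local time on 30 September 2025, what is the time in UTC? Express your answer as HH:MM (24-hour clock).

1 October 2025 is a Wednesday, so the first Saturday is October 4.
1 February 2026 is a Sunday, so the first Friday is February 6 and the second is February 13.
Daylight saving runs 4 October 2025 – 13 February 2026; 30 September 2025 is outside that window, so Kesath is on standard time at UTC−10:15.
16:00 local + 10h15m = 02:15 UTC (rolling into the next day, 1 October 2025).

02:15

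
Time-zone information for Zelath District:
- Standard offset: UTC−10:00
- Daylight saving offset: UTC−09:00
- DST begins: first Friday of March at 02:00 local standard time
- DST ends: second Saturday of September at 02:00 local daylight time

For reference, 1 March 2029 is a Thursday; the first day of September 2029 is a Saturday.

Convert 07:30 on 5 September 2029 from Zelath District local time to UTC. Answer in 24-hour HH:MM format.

16:30

1 March 2029 is a Thursday, so the first Friday is March 2.
1 September 2029 is a Saturday, so the first Saturday is September 1 and the second is September 8.
5 September 2029 falls between 2 March and 8 September, so daylight saving is in effect and Zelath District is at UTC−09:00.
07:30 local + 9h = 16:30 UTC.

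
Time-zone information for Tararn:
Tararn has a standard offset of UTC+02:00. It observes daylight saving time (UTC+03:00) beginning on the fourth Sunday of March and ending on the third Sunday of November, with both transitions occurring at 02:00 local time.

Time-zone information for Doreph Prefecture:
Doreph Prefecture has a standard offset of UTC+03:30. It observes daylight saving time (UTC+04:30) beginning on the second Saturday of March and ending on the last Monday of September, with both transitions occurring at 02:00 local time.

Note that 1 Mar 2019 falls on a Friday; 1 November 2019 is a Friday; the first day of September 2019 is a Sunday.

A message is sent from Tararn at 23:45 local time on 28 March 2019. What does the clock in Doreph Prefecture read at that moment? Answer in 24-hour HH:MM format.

01:15

1 March 2019 is a Friday, so the first Sunday is March 3 and the fourth is March 24.
1 November 2019 is a Friday, so the first Sunday is November 3 and the third is November 17.
Daylight saving runs 24 March – 17 November; 28 March 2019 is inside that window, so Tararn is at UTC+03:00.
23:45 Tararn − 3h = 20:45 UTC.
1 March 2019 is a Friday, so the first Saturday is March 2 and the second is March 9.
1 September 2019 is a Sunday, so Mondays fall on 2, 9, 16, 23, 30; the last is September 30.
At the standard offset (UTC+03:30), 20:45 UTC + 3h30m = 00:15 Doreph Prefecture standard time (rolling into the next day, 29 March 2019).
Daylight saving runs 9 March – 30 September; the standard-time date in Doreph Prefecture, 29 March 2019, is inside that window, so Doreph Prefecture is at UTC+04:30.
20:45 UTC + 4h30m = 01:15 Doreph Prefecture (rolling into the next day, 29 March 2019).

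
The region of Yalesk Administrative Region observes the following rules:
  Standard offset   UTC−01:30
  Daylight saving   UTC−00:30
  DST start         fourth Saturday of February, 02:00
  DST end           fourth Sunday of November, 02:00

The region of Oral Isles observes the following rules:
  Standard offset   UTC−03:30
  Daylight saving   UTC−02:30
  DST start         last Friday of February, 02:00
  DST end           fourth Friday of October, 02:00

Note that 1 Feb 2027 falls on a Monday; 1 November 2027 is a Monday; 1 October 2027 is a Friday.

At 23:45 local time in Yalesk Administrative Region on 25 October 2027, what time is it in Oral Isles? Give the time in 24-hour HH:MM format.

20:45

1 February 2027 is a Monday, so the first Saturday is February 6 and the fourth is February 27.
1 November 2027 is a Monday, so the first Sunday is November 7 and the fourth is November 28.
Daylight saving runs 27 February – 28 November; 25 October 2027 is inside that window, so Yalesk Administrative Region is at UTC−00:30.
23:45 Yalesk Administrative Region + 0h30m = 00:15 UTC (rolling into the next day, 26 October 2027).
1 February 2027 is a Monday, so Fridays fall on 5, 12, 19, 26; the last is February 26.
1 October 2027 is a Friday, so the first Friday is October 1 and the fourth is October 22.
At the standard offset (UTC−03:30), 00:15 UTC − 3h30m = 20:45 Oral Isles standard time (rolling into the previous day, 25 October 2027).
Daylight saving runs 26 February – 22 October; the standard-time date in Oral Isles, 25 October 2027, is outside that window, so Oral Isles is on standard time at UTC−03:30.
00:15 UTC − 3h30m = 20:45 Oral Isles (rolling into the previous day, 25 October 2027).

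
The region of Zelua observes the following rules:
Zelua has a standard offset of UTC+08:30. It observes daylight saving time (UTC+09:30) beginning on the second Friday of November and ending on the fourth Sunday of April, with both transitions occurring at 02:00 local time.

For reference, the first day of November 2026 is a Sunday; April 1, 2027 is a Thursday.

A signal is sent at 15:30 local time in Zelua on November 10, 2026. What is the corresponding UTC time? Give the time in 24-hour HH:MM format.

07:00

1 November 2026 is a Sunday, so the first Friday is November 6 and the second is November 13.
1 April 2027 is a Thursday, so the first Sunday is April 4 and the fourth is April 25.
November 10, 2026 does not fall between 13 November 2026 and 25 April 2027, so daylight saving is not in effect and Zelua is at UTC+08:30.
15:30 local − 8h30m = 07:00 UTC.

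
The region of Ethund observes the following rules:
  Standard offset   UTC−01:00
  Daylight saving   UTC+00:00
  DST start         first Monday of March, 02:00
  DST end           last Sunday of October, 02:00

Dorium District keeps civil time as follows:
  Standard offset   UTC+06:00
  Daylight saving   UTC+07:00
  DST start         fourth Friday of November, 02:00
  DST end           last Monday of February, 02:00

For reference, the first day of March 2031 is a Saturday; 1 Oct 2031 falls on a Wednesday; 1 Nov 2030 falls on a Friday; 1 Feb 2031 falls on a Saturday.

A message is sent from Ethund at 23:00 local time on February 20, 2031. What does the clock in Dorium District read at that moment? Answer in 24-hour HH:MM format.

07:00

1 March 2031 is a Saturday, so the first Monday is March 3.
1 October 2031 is a Wednesday, so Sundays fall on 5, 12, 19, 26; the last is October 26.
February 20, 2031 is outside the daylight-saving period (3 March – 26 October), so Ethund is on standard time, UTC−01:00.
23:00 Ethund + 1h = 00:00 UTC (rolling into the next day, 21 February 2031).
1 November 2030 is a Friday, so the first Friday is November 1 and the fourth is November 22.
1 February 2031 is a Saturday, so Mondays fall on 3, 10, 17, 24; the last is February 24.
At the standard offset (UTC+06:00), 00:00 UTC + 6h = 06:00 Dorium District standard time.
The standard-time date in Dorium District, February 21, 2031, falls between 22 November 2030 and 24 February 2031, so daylight saving is in effect and Dorium District is at UTC+07:00.
00:00 UTC + 7h = 07:00 Dorium District.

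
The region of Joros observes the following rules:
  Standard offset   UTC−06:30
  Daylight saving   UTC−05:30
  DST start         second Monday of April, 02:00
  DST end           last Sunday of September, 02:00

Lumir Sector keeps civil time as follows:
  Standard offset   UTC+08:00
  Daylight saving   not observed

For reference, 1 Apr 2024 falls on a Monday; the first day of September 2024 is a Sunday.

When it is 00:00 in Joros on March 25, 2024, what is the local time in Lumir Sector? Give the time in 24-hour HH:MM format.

14:30

1 April 2024 is a Monday, so the first Monday is April 1 and the second is April 8.
1 September 2024 is a Sunday, so Sundays fall on 1, 8, 15, 22, 29; the last is September 29.
Daylight saving runs 8 April – 29 September; March 25, 2024 is outside that window, so Joros is on standard time at UTC−06:30.
00:00 Joros + 6h30m = 06:30 UTC.
Lumir Sector stays on UTC+08:00 all year.
06:30 UTC + 8h = 14:30 Lumir Sector.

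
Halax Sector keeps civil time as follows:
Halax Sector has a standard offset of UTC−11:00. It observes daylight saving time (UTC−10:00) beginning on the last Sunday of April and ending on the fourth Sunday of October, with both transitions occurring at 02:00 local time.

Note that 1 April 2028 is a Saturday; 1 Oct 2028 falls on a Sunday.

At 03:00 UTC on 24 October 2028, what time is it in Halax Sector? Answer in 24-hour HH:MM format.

16:00

1 April 2028 is a Saturday, so Sundays fall on 2, 9, 16, 23, 30; the last is April 30.
1 October 2028 is a Sunday, so the first Sunday is October 1 and the fourth is October 22.
At the standard offset (UTC−11:00), 03:00 UTC − 11h = 16:00 Halax Sector standard time (rolling into the previous day, 23 October 2028).
The standard-time date in Halax Sector, 23 October 2028, is outside the daylight-saving period (30 April – 22 October), so Halax Sector is on standard time, UTC−11:00.
03:00 UTC − 11h = 16:00 local (rolling into the previous day, 23 October 2028).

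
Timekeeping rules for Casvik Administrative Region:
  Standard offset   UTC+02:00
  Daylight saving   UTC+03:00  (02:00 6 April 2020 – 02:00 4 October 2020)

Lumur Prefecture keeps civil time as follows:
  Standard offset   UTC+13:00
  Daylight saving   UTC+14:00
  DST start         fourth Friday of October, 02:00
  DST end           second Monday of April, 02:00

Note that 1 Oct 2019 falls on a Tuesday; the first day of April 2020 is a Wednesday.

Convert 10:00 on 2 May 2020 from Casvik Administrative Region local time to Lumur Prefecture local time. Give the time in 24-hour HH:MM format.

2 May 2020 lies within the daylight-saving period (6 April – 4 October), so Casvik Administrative Region is on daylight time, UTC+03:00.
10:00 Casvik Administrative Region − 3h = 07:00 UTC.
1 October 2019 is a Tuesday, so the first Friday is October 4 and the fourth is October 25.
1 April 2020 is a Wednesday, so the first Monday is April 6 and the second is April 13.
At the standard offset (UTC+13:00), 07:00 UTC + 13h = 20:00 Lumur Prefecture standard time.
The standard-time date in Lumur Prefecture, 2 May 2020, does not fall between 25 October 2019 and 13 April 2020, so daylight saving is not in effect and Lumur Prefecture is at UTC+13:00.
07:00 UTC + 13h = 20:00 Lumur Prefecture.

20:00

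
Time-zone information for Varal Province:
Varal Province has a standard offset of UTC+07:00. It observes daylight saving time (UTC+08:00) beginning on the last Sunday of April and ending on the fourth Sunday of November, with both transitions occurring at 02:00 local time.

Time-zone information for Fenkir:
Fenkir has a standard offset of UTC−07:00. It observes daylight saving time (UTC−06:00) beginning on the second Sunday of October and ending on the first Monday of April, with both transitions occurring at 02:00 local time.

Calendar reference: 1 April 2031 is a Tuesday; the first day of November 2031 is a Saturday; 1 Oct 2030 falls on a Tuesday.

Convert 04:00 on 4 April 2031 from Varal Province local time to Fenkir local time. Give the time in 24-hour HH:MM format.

1 April 2031 is a Tuesday, so Sundays fall on 6, 13, 20, 27; the last is April 27.
1 November 2031 is a Saturday, so the first Sunday is November 2 and the fourth is November 23.
Daylight saving runs 27 April – 23 November; 4 April 2031 is outside that window, so Varal Province is on standard time at UTC+07:00.
04:00 Varal Province − 7h = 21:00 UTC (rolling into the previous day, 3 April 2031).
1 October 2030 is a Tuesday, so the first Sunday is October 6 and the second is October 13.
1 April 2031 is a Tuesday, so the first Monday is April 7.
At the standard offset (UTC−07:00), 21:00 UTC − 7h = 14:00 Fenkir standard time.
Daylight saving runs 13 October 2030 – 7 April 2031; the standard-time date in Fenkir, 3 April 2031, is inside that window, so Fenkir is at UTC−06:00.
21:00 UTC − 6h = 15:00 Fenkir.

15:00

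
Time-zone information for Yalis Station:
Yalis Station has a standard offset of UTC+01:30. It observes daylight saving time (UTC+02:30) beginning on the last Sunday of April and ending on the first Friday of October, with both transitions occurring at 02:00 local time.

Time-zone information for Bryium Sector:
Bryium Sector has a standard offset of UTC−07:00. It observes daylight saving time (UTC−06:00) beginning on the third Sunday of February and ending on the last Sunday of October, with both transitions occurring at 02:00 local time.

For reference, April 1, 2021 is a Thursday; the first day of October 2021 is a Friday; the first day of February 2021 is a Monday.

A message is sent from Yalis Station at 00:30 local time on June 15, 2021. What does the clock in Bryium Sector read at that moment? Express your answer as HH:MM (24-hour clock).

16:00

1 April 2021 is a Thursday, so Sundays fall on 4, 11, 18, 25; the last is April 25.
1 October 2021 is a Friday, so the first Friday is October 1.
Daylight saving runs 25 April – 1 October; June 15, 2021 is inside that window, so Yalis Station is at UTC+02:30.
00:30 Yalis Station − 2h30m = 22:00 UTC (rolling into the previous day, 14 June 2021).
1 February 2021 is a Monday, so the first Sunday is February 7 and the third is February 21.
1 October 2021 is a Friday, so Sundays fall on 3, 10, 17, 24, 31; the last is October 31.
At the standard offset (UTC−07:00), 22:00 UTC − 7h = 15:00 Bryium Sector standard time.
Daylight saving runs 21 February – 31 October; the standard-time date in Bryium Sector, June 14, 2021, is inside that window, so Bryium Sector is at UTC−06:00.
22:00 UTC − 6h = 16:00 Bryium Sector.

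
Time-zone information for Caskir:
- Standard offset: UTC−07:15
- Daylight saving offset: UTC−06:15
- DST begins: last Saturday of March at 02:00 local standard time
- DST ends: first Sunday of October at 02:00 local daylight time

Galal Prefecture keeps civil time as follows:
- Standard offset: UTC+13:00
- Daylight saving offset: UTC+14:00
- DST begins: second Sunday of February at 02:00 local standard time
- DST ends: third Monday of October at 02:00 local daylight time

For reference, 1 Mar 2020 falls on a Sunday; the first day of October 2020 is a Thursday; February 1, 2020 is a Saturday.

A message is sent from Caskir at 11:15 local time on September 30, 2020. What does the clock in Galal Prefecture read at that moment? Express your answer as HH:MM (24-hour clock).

1 March 2020 is a Sunday, so Saturdays fall on 7, 14, 21, 28; the last is March 28.
1 October 2020 is a Thursday, so the first Sunday is October 4.
Daylight saving runs 28 March – 4 October; September 30, 2020 is inside that window, so Caskir is at UTC−06:15.
11:15 Caskir + 6h15m = 17:30 UTC.
1 February 2020 is a Saturday, so the first Sunday is February 2 and the second is February 9.
1 October 2020 is a Thursday, so the first Monday is October 5 and the third is October 19.
At the standard offset (UTC+13:00), 17:30 UTC + 13h = 06:30 Galal Prefecture standard time (rolling into the next day, 1 October 2020).
The standard-time date in Galal Prefecture, October 1, 2020, falls between 9 February and 19 October, so daylight saving is in effect and Galal Prefecture is at UTC+14:00.
17:30 UTC + 14h = 07:30 Galal Prefecture (rolling into the next day, 1 October 2020).

07:30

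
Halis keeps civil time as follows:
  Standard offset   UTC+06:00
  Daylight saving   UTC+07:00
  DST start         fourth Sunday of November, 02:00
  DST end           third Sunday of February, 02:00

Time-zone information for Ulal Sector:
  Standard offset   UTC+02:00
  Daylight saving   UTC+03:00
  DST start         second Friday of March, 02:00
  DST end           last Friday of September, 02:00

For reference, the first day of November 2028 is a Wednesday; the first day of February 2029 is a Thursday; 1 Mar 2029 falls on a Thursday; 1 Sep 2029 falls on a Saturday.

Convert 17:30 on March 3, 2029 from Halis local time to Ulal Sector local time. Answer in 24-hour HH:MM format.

13:30

1 November 2028 is a Wednesday, so the first Sunday is November 5 and the fourth is November 26.
1 February 2029 is a Thursday, so the first Sunday is February 4 and the third is February 18.
Daylight saving runs 26 November 2028 – 18 February 2029; March 3, 2029 is outside that window, so Halis is on standard time at UTC+06:00.
17:30 Halis − 6h = 11:30 UTC.
1 March 2029 is a Thursday, so the first Friday is March 2 and the second is March 9.
1 September 2029 is a Saturday, so Fridays fall on 7, 14, 21, 28; the last is September 28.
At the standard offset (UTC+02:00), 11:30 UTC + 2h = 13:30 Ulal Sector standard time.
Daylight saving runs 9 March – 28 September; the standard-time date in Ulal Sector, March 3, 2029, is outside that window, so Ulal Sector is on standard time at UTC+02:00.
11:30 UTC + 2h = 13:30 Ulal Sector.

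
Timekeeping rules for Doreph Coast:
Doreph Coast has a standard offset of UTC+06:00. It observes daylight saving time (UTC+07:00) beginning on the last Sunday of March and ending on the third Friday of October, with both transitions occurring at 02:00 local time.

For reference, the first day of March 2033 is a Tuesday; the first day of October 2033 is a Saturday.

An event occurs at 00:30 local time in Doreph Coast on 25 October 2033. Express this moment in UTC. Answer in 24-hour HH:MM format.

1 March 2033 is a Tuesday, so Sundays fall on 6, 13, 20, 27; the last is March 27.
1 October 2033 is a Saturday, so the first Friday is October 7 and the third is October 21.
25 October 2033 does not fall between 27 March and 21 October, so daylight saving is not in effect and Doreph Coast is at UTC+06:00.
00:30 local − 6h = 18:30 UTC (rolling into the previous day, 24 October 2033).

18:30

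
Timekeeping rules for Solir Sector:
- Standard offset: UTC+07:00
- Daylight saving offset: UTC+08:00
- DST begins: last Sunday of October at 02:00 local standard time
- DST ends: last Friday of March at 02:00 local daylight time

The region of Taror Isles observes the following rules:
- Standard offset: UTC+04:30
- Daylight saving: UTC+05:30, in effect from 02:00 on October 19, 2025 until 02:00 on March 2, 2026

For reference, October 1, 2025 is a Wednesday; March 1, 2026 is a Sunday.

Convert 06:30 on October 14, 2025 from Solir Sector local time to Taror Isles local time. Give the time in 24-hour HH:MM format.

1 October 2025 is a Wednesday, so Sundays fall on 5, 12, 19, 26; the last is October 26.
1 March 2026 is a Sunday, so Fridays fall on 6, 13, 20, 27; the last is March 27.
Daylight saving runs 26 October 2025 – 27 March 2026; October 14, 2025 is outside that window, so Solir Sector is on standard time at UTC+07:00.
06:30 Solir Sector − 7h = 23:30 UTC (rolling into the previous day, 13 October 2025).
At the standard offset (UTC+04:30), 23:30 UTC + 4h30m = 04:00 Taror Isles standard time (rolling into the next day, 14 October 2025).
The standard-time date in Taror Isles, October 14, 2025, is outside the daylight-saving period (19 October 2025 – 2 March 2026), so Taror Isles is on standard time, UTC+04:30.
23:30 UTC + 4h30m = 04:00 Taror Isles (rolling into the next day, 14 October 2025).

04:00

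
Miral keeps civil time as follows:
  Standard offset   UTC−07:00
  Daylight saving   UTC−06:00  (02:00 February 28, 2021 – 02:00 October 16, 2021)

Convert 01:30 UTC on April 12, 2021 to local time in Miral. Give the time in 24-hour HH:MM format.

19:30

At the standard offset (UTC−07:00), 01:30 UTC − 7h = 18:30 Miral standard time (rolling into the previous day, 11 April 2021).
The standard-time date in Miral, April 11, 2021, lies within the daylight-saving period (28 February – 16 October), so Miral is on daylight time, UTC−06:00.
01:30 UTC − 6h = 19:30 local (rolling into the previous day, 11 April 2021).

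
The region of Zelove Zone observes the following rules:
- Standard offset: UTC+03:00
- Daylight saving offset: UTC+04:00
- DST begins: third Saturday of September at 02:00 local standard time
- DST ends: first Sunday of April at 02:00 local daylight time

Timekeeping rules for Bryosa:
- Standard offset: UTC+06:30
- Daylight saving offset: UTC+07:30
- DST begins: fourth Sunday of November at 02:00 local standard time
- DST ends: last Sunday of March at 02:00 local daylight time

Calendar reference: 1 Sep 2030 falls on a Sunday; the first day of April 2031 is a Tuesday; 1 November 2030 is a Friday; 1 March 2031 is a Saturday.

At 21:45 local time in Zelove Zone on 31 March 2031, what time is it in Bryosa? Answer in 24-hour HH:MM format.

00:15

1 September 2030 is a Sunday, so the first Saturday is September 7 and the third is September 21.
1 April 2031 is a Tuesday, so the first Sunday is April 6.
Daylight saving runs 21 September 2030 – 6 April 2031; 31 March 2031 is inside that window, so Zelove Zone is at UTC+04:00.
21:45 Zelove Zone − 4h = 17:45 UTC.
1 November 2030 is a Friday, so the first Sunday is November 3 and the fourth is November 24.
1 March 2031 is a Saturday, so Sundays fall on 2, 9, 16, 23, 30; the last is March 30.
At the standard offset (UTC+06:30), 17:45 UTC + 6h30m = 00:15 Bryosa standard time (rolling into the next day, 1 April 2031).
The standard-time date in Bryosa, 1 April 2031, is outside the daylight-saving period (24 November 2030 – 30 March 2031), so Bryosa is on standard time, UTC+06:30.
17:45 UTC + 6h30m = 00:15 Bryosa (rolling into the next day, 1 April 2031).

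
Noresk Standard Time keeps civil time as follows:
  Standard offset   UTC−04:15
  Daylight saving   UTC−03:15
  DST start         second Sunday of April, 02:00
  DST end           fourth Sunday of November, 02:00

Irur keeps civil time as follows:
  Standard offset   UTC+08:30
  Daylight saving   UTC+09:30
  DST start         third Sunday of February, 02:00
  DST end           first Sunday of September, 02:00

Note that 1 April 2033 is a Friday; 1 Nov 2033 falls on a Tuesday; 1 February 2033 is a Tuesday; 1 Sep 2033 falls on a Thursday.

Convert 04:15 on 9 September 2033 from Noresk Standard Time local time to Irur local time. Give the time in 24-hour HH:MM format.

16:00

1 April 2033 is a Friday, so the first Sunday is April 3 and the second is April 10.
1 November 2033 is a Tuesday, so the first Sunday is November 6 and the fourth is November 27.
9 September 2033 falls between 10 April and 27 November, so daylight saving is in effect and Noresk Standard Time is at UTC−03:15.
04:15 Noresk Standard Time + 3h15m = 07:30 UTC.
1 February 2033 is a Tuesday, so the first Sunday is February 6 and the third is February 20.
1 September 2033 is a Thursday, so the first Sunday is September 4.
At the standard offset (UTC+08:30), 07:30 UTC + 8h30m = 16:00 Irur standard time.
Daylight saving runs 20 February – 4 September; the standard-time date in Irur, 9 September 2033, is outside that window, so Irur is on standard time at UTC+08:30.
07:30 UTC + 8h30m = 16:00 Irur.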